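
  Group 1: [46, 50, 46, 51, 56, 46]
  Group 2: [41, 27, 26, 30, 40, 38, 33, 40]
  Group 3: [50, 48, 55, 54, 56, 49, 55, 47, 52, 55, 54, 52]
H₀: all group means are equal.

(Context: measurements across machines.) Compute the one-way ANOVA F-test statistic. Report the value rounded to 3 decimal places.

Group means [49.17, 34.38, 52.25], grand mean 46.038
SSB = Σnᵢ(x̄ᵢ−x̄)² = 1610.003; SSW = ΣΣ(x−x̄ᵢ)² = 450.958
MSB = 1610.003/2 = 805.0016; MSW = 450.958/23 = 19.6069
F = MSB/MSW = 41.0571
df = (2, 23)

test statistic = 41.057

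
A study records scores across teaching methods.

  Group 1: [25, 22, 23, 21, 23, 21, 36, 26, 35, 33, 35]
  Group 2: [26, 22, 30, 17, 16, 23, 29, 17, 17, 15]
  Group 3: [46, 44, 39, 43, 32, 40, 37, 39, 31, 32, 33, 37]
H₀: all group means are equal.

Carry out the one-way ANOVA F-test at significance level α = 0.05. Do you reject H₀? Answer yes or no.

reject H₀: yes

Group means [27.27, 21.20, 37.75], grand mean 29.242
SSB = Σnᵢ(x̄ᵢ−x̄)² = 1558.029; SSW = ΣΣ(x−x̄ᵢ)² = 940.032
MSB = 1558.029/2 = 779.0144; MSW = 940.032/30 = 31.3344
F = MSB/MSW = 24.8613
df = (2, 30)
p-value (upper-tail) = 0.00000
At α=0.05: p < α → reject H₀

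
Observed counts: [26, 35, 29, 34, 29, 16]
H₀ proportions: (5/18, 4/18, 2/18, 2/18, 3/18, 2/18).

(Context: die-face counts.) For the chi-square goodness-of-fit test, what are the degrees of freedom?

df = k − 1 = 6 − 1 = 5

degrees of freedom = 5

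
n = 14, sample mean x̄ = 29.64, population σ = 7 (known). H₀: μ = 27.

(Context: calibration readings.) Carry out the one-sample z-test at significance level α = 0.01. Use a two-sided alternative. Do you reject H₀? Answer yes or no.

SE = σ/√n = 7/√14 = 1.8708
z = (x̄−μ₀)/SE = (29.64−27)/1.8708 = 1.4111
p-value (two-sided) = 0.15820
At α=0.01: p ≥ α → fail to reject H₀

reject H₀: no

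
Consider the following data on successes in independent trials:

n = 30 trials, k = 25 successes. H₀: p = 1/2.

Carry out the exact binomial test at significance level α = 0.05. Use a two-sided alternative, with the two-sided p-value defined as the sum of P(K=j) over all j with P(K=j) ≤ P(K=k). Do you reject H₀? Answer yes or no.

reject H₀: yes

Exact binomial: n=30, k=25, p₀=1/2=0.5000
P(X=j) = C(n,j)·p₀^j·(1−p₀)^(n−j); p = Σ P(X=j) over j with P(X=j) ≤ P(X=25)
p-value (two-sided) = 0.00032
At α=0.05: p < α → reject H₀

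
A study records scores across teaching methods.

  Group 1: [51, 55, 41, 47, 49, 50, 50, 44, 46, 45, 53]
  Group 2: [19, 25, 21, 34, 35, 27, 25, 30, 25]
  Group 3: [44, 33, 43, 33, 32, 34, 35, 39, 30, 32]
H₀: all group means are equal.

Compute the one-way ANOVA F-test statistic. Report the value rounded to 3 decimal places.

Group means [48.27, 26.78, 35.50], grand mean 37.567
SSB = Σnᵢ(x̄ᵢ−x̄)² = 2351.129; SSW = ΣΣ(x−x̄ᵢ)² = 614.237
MSB = 2351.129/2 = 1175.5646; MSW = 614.237/27 = 22.7495
F = MSB/MSW = 51.6742
df = (2, 27)

test statistic = 51.674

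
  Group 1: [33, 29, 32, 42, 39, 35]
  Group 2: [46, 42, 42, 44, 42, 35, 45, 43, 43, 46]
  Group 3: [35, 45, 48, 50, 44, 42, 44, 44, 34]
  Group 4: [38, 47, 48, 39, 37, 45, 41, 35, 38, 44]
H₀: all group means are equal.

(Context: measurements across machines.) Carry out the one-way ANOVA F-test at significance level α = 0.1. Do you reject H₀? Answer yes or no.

reject H₀: yes

Group means [35.00, 42.80, 42.89, 41.20], grand mean 41.029
SSB = Σnᵢ(x̄ᵢ−x̄)² = 280.883; SSW = ΣΣ(x−x̄ᵢ)² = 614.089
MSB = 280.883/3 = 93.6275; MSW = 614.089/31 = 19.8093
F = MSB/MSW = 4.7264
df = (3, 31)
p-value (upper-tail) = 0.00789
At α=0.1: p < α → reject H₀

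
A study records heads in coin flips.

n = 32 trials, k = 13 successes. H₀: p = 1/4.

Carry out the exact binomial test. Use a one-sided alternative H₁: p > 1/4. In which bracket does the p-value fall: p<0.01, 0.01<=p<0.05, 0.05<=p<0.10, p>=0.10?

Exact binomial: n=32, k=13, p₀=1/4=0.2500
P(X≥13) from Σ C(n,i)·p₀^i·(1−p₀)^(n−i)
p-value (one-sided, H₁ greater) = 0.03775
→ bracket: 0.01<=p<0.05

p-value bracket: 0.01<=p<0.05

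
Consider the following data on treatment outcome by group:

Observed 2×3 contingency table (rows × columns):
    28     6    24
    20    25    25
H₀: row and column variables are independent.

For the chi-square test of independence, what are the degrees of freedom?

degrees of freedom = 2

df = (r−1)(c−1) = (2−1)·(3−1) = 2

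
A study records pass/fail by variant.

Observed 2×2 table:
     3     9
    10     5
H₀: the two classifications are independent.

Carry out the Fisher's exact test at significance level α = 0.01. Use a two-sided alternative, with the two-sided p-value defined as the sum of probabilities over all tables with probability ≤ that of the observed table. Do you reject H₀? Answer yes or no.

reject H₀: no

Margins: r₁=12, r₂=15, c₁=13, c₂=14, n=27
p_obs = C(12,3)·C(15,10)/C(27,13); sum pmf over tables with pmf ≤ p_obs
p-value (two-sided) = 0.05424
At α=0.01: p ≥ α → fail to reject H₀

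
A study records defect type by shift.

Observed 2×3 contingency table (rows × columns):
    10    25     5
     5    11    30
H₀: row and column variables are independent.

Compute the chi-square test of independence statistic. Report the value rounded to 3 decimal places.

test statistic = 24.670

Row totals [40, 46], col totals [15, 36, 35], n=86
χ² = (10−6.98)²/6.98 + (25−16.74)²/16.74 + (5−16.28)²/16.28 + (5−8.02)²/8.02 + (11−19.26)²/19.26 + (30−18.72)²/18.72 = 24.6697
df = 2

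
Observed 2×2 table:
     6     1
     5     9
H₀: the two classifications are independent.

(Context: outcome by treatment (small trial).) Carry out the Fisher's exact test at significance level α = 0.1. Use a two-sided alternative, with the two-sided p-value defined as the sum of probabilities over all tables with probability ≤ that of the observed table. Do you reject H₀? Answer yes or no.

Margins: r₁=7, r₂=14, c₁=11, c₂=10, n=21
p_obs = C(7,6)·C(14,5)/C(21,11); sum pmf over tables with pmf ≤ p_obs
p-value (two-sided) = 0.06347
At α=0.1: p < α → reject H₀

reject H₀: yes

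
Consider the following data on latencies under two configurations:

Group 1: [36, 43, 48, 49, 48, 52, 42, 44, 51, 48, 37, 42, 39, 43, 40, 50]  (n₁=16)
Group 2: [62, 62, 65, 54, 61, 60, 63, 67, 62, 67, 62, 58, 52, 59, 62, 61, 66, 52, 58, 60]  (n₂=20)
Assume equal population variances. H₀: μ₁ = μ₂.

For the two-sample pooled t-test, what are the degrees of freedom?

df = n₁ + n₂ − 2 = 16 + 20 − 2 = 34

degrees of freedom = 34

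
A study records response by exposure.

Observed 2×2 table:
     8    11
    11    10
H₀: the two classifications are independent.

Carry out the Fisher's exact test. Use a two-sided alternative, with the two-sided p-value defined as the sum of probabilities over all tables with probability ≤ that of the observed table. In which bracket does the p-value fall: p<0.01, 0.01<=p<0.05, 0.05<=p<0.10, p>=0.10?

Margins: r₁=19, r₂=21, c₁=19, c₂=21, n=40
p_obs = C(19,8)·C(21,11)/C(40,19); sum pmf over tables with pmf ≤ p_obs
p-value (two-sided) = 0.54498
→ bracket: p>=0.10

p-value bracket: p>=0.10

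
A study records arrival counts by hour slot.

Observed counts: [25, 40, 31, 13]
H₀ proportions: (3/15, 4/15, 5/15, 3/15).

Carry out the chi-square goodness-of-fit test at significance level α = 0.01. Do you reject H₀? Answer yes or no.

n = 109; E_i = n·p_i = [21.80, 29.07, 36.33, 21.80]
χ² = (25−21.80)²/21.80 + (40−29.07)²/29.07 + (31−36.33)²/36.33 + (13−21.80)²/21.80 = 8.9174
df = 3
p-value (upper-tail) = 0.03041
At α=0.01: p ≥ α → fail to reject H₀

reject H₀: no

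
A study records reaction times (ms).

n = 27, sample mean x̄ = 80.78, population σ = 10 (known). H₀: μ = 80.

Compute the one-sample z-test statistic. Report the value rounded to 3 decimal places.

SE = σ/√n = 10/√27 = 1.9245
z = (x̄−μ₀)/SE = (80.78−80)/1.9245 = 0.4053

test statistic = 0.405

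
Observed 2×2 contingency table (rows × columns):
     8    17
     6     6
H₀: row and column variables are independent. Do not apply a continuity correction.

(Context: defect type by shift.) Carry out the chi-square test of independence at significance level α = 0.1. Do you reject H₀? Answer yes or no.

Row totals [25, 12], col totals [14, 23], n=37
χ² = (8−9.46)²/9.46 + (17−15.54)²/15.54 + (6−4.54)²/4.54 + (6−7.46)²/7.46 = 1.1169
df = 1
p-value (upper-tail) = 0.29059
At α=0.1: p ≥ α → fail to reject H₀

reject H₀: no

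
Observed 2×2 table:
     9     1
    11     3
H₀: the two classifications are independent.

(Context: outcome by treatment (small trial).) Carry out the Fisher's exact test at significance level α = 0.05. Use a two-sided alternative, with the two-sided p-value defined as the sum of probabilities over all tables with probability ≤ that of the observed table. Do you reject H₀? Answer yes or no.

reject H₀: no

Margins: r₁=10, r₂=14, c₁=20, c₂=4, n=24
p_obs = C(10,9)·C(14,11)/C(24,20); sum pmf over tables with pmf ≤ p_obs
p-value (two-sided) = 0.61462
At α=0.05: p ≥ α → fail to reject H₀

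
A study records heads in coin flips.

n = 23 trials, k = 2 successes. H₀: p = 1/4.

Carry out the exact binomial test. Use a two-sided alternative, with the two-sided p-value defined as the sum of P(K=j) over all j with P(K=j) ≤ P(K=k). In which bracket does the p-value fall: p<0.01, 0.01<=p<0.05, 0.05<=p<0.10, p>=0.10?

p-value bracket: 0.05<=p<0.10

Exact binomial: n=23, k=2, p₀=1/4=0.2500
P(X=j) = C(n,j)·p₀^j·(1−p₀)^(n−j); p = Σ P(X=j) over j with P(X=j) ≤ P(X=2)
p-value (two-sided) = 0.08998
→ bracket: 0.05<=p<0.10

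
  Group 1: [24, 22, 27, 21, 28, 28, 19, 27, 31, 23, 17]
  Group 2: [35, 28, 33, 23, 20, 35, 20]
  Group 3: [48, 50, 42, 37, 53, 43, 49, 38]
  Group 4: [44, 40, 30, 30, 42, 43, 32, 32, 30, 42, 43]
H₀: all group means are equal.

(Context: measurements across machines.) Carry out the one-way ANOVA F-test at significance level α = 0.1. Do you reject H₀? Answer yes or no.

reject H₀: yes

Group means [24.27, 27.71, 45.00, 37.09], grand mean 33.216
SSB = Σnᵢ(x̄ᵢ−x̄)² = 2367.751; SSW = ΣΣ(x−x̄ᵢ)² = 1078.519
MSB = 2367.751/3 = 789.2503; MSW = 1078.519/33 = 32.6824
F = MSB/MSW = 24.1491
df = (3, 33)
p-value (upper-tail) = 0.00000
At α=0.1: p < α → reject H₀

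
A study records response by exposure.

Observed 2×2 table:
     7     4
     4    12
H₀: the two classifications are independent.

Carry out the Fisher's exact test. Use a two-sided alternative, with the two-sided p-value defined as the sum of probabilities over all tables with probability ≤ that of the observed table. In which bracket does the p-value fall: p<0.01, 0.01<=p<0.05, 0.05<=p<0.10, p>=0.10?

Margins: r₁=11, r₂=16, c₁=11, c₂=16, n=27
p_obs = C(11,7)·C(16,4)/C(27,11); sum pmf over tables with pmf ≤ p_obs
p-value (two-sided) = 0.06076
→ bracket: 0.05<=p<0.10

p-value bracket: 0.05<=p<0.10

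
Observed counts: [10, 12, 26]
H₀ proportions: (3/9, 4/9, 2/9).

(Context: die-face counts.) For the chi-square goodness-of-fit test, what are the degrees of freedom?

df = k − 1 = 3 − 1 = 2

degrees of freedom = 2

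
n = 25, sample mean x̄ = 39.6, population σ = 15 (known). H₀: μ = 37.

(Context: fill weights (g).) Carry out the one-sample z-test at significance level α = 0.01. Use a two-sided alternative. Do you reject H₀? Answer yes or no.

reject H₀: no

SE = σ/√n = 15/√25 = 3.0000
z = (x̄−μ₀)/SE = (39.6−37)/3.0000 = 0.8667
p-value (two-sided) = 0.38612
At α=0.01: p ≥ α → fail to reject H₀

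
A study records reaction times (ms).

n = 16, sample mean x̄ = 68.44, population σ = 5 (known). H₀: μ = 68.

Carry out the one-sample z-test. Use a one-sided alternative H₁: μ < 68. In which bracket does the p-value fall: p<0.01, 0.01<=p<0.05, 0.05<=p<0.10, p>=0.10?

SE = σ/√n = 5/√16 = 1.2500
z = (x̄−μ₀)/SE = (68.44−68)/1.2500 = 0.3520
p-value (one-sided, H₁ less) = 0.63758
→ bracket: p>=0.10

p-value bracket: p>=0.10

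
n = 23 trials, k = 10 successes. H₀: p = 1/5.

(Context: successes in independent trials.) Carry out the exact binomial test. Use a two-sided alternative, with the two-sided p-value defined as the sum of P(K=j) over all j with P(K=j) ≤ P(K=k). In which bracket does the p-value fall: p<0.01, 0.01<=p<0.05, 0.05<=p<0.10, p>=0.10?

Exact binomial: n=23, k=10, p₀=1/5=0.2000
P(X=j) = C(n,j)·p₀^j·(1−p₀)^(n−j); p = Σ P(X=j) over j with P(X=j) ≤ P(X=10)
p-value (two-sided) = 0.01484
→ bracket: 0.01<=p<0.05

p-value bracket: 0.01<=p<0.05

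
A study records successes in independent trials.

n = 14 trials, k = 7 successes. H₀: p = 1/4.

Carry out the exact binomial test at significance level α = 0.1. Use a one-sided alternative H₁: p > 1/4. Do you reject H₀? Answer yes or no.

Exact binomial: n=14, k=7, p₀=1/4=0.2500
P(X≥7) from Σ C(n,i)·p₀^i·(1−p₀)^(n−i)
p-value (one-sided, H₁ greater) = 0.03827
At α=0.1: p < α → reject H₀

reject H₀: yes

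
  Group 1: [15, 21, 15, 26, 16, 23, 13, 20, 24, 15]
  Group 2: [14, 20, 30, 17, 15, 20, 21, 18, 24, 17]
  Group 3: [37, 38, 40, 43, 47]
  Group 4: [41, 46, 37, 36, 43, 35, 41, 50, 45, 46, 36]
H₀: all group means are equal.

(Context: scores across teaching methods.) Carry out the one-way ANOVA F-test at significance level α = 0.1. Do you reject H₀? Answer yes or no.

Group means [18.80, 19.60, 41.00, 41.45], grand mean 29.028
SSB = Σnᵢ(x̄ᵢ−x̄)² = 4350.245; SSW = ΣΣ(x−x̄ᵢ)² = 702.727
MSB = 4350.245/3 = 1450.0816; MSW = 702.727/32 = 21.9602
F = MSB/MSW = 66.0322
df = (3, 32)
p-value (upper-tail) = 0.00000
At α=0.1: p < α → reject H₀

reject H₀: yes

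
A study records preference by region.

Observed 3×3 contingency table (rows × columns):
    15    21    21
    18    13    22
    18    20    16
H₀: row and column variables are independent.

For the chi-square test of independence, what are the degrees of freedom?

degrees of freedom = 4

df = (r−1)(c−1) = (3−1)·(3−1) = 4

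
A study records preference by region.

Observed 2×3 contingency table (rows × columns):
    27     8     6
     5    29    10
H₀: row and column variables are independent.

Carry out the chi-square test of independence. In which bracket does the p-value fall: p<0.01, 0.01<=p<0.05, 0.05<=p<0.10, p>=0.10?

p-value bracket: p<0.01

Row totals [41, 44], col totals [32, 37, 16], n=85
χ² = (27−15.44)²/15.44 + (8−17.85)²/17.85 + (6−7.72)²/7.72 + (5−16.56)²/16.56 + (29−19.15)²/19.15 + (10−8.28)²/8.28 = 27.9729
df = 2
p-value (upper-tail) = 0.00000
→ bracket: p<0.01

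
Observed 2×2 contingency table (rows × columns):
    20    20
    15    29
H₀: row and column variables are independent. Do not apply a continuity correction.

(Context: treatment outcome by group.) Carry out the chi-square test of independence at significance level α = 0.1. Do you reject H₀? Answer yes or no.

Row totals [40, 44], col totals [35, 49], n=84
χ² = (20−16.67)²/16.67 + (20−23.33)²/23.33 + (15−18.33)²/18.33 + (29−25.67)²/25.67 = 2.1818
df = 1
p-value (upper-tail) = 0.13965
At α=0.1: p ≥ α → fail to reject H₀

reject H₀: no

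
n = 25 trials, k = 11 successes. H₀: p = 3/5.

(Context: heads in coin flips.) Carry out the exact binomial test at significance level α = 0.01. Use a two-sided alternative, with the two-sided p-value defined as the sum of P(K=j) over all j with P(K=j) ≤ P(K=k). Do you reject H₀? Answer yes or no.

reject H₀: no

Exact binomial: n=25, k=11, p₀=3/5=0.6000
P(X=j) = C(n,j)·p₀^j·(1−p₀)^(n−j); p = Σ P(X=j) over j with P(X=j) ≤ P(X=11)
p-value (two-sided) = 0.10716
At α=0.01: p ≥ α → fail to reject H₀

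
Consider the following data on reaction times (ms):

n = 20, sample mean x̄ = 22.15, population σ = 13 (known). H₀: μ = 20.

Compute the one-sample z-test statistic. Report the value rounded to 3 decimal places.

test statistic = 0.740

SE = σ/√n = 13/√20 = 2.9069
z = (x̄−μ₀)/SE = (22.15−20)/2.9069 = 0.7396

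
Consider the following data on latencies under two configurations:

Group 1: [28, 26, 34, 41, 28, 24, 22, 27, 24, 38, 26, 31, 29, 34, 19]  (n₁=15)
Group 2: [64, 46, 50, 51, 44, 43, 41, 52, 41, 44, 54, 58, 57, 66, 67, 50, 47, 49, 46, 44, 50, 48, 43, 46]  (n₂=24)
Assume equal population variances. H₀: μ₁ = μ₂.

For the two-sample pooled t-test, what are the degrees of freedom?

degrees of freedom = 37

df = n₁ + n₂ − 2 = 15 + 24 − 2 = 37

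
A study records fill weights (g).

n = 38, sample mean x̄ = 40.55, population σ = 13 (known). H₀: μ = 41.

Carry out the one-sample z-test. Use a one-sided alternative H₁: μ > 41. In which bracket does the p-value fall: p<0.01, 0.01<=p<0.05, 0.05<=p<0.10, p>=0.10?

SE = σ/√n = 13/√38 = 2.1089
z = (x̄−μ₀)/SE = (40.55−41)/2.1089 = -0.2134
p-value (one-sided, H₁ greater) = 0.58449
→ bracket: p>=0.10

p-value bracket: p>=0.10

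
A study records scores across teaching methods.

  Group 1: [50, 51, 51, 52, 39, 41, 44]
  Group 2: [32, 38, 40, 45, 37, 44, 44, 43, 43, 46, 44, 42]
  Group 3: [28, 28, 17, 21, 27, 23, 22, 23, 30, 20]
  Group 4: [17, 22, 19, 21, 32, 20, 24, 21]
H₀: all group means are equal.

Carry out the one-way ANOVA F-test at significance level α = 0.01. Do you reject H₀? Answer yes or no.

Group means [46.86, 41.50, 23.90, 22.00], grand mean 33.541
SSB = Σnᵢ(x̄ᵢ−x̄)² = 3996.432; SSW = ΣΣ(x−x̄ᵢ)² = 656.757
MSB = 3996.432/3 = 1332.1440; MSW = 656.757/33 = 19.9017
F = MSB/MSW = 66.9361
df = (3, 33)
p-value (upper-tail) = 0.00000
At α=0.01: p < α → reject H₀

reject H₀: yes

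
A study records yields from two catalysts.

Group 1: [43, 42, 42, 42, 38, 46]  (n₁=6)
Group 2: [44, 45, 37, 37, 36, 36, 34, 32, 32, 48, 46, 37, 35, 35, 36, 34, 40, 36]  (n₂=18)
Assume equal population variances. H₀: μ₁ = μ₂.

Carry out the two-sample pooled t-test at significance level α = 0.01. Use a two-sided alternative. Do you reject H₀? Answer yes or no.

x̄₁=42.167, s₁=2.563, n₁=6
x̄₂=37.778, s₂=4.809, n₂=18
s_p² = [5·2.563² + 17·4.809²]/22 = 19.3611
SE = √(s_p²·(1/6+1/18)) = 2.0742
t = (42.167−37.778)/2.0742 = 2.1159
df = 22
p-value (two-sided) = 0.04591
At α=0.01: p ≥ α → fail to reject H₀

reject H₀: no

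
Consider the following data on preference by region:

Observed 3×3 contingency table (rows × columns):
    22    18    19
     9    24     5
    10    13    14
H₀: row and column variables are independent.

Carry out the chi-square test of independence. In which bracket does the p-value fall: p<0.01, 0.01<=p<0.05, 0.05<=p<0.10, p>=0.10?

Row totals [59, 38, 37], col totals [41, 55, 38], n=134
χ² = (22−18.05)²/18.05 + (18−24.22)²/24.22 + (19−16.73)²/16.73 + (9−11.63)²/11.63 + (24−15.60)²/15.60 + (5−10.78)²/10.78 + (10−11.32)²/11.32 + (13−15.19)²/15.19 + (14−10.49)²/10.49 = 12.6248
df = 4
p-value (upper-tail) = 0.01326
→ bracket: 0.01<=p<0.05

p-value bracket: 0.01<=p<0.05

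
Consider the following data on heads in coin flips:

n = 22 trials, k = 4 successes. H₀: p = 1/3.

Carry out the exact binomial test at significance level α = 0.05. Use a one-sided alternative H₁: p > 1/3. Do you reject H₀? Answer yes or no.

Exact binomial: n=22, k=4, p₀=1/3=0.3333
P(X≥4) from Σ C(n,i)·p₀^i·(1−p₀)^(n−i)
p-value (one-sided, H₁ greater) = 0.96495
At α=0.05: p ≥ α → fail to reject H₀

reject H₀: no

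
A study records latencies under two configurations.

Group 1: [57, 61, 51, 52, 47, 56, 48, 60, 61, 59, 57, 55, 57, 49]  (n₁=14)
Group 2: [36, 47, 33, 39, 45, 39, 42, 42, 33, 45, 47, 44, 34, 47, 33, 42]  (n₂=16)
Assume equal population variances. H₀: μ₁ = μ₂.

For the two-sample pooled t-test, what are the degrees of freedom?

df = n₁ + n₂ − 2 = 14 + 16 − 2 = 28

degrees of freedom = 28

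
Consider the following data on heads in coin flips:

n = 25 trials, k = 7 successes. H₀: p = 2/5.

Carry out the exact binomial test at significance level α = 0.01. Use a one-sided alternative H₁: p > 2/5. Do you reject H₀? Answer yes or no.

reject H₀: no

Exact binomial: n=25, k=7, p₀=2/5=0.4000
P(X≥7) from Σ C(n,i)·p₀^i·(1−p₀)^(n−i)
p-value (one-sided, H₁ greater) = 0.92643
At α=0.01: p ≥ α → fail to reject H₀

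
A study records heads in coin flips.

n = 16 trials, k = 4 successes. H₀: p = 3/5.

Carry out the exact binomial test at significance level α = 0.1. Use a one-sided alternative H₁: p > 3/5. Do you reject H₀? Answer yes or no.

reject H₀: no

Exact binomial: n=16, k=4, p₀=3/5=0.6000
P(X≥4) from Σ C(n,i)·p₀^i·(1−p₀)^(n−i)
p-value (one-sided, H₁ greater) = 0.99906
At α=0.1: p ≥ α → fail to reject H₀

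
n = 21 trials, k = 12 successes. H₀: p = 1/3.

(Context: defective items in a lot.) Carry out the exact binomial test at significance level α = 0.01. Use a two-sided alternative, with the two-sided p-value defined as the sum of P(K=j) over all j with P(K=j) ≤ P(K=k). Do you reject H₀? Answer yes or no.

Exact binomial: n=21, k=12, p₀=1/3=0.3333
P(X=j) = C(n,j)·p₀^j·(1−p₀)^(n−j); p = Σ P(X=j) over j with P(X=j) ≤ P(X=12)
p-value (two-sided) = 0.03403
At α=0.01: p ≥ α → fail to reject H₀

reject H₀: no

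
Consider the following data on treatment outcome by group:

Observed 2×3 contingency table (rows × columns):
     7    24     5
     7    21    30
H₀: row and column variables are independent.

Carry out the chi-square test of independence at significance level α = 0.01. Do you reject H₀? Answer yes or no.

Row totals [36, 58], col totals [14, 45, 35], n=94
χ² = (7−5.36)²/5.36 + (24−17.23)²/17.23 + (5−13.40)²/13.40 + (7−8.64)²/8.64 + (21−27.77)²/27.77 + (30−21.60)²/21.60 = 13.6562
df = 2
p-value (upper-tail) = 0.00108
At α=0.01: p < α → reject H₀

reject H₀: yes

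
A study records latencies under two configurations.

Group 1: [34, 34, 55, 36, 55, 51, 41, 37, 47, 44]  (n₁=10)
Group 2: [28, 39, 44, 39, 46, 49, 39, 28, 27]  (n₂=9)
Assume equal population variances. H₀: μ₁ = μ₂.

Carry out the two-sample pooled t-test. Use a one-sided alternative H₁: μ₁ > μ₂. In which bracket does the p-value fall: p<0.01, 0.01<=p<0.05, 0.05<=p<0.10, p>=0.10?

x̄₁=43.400, s₁=8.289, n₁=10
x̄₂=37.667, s₂=8.246, n₂=9
s_p² = [9·8.289² + 8·8.246²]/17 = 68.3765
SE = √(s_p²·(1/10+1/9)) = 3.7993
t = (43.400−37.667)/3.7993 = 1.5090
df = 17
p-value (one-sided, H₁ greater) = 0.07483
→ bracket: 0.05<=p<0.10

p-value bracket: 0.05<=p<0.10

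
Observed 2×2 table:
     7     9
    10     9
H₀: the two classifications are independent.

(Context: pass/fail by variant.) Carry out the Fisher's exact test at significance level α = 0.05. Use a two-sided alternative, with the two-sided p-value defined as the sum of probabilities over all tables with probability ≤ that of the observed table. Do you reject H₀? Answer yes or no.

Margins: r₁=16, r₂=19, c₁=17, c₂=18, n=35
p_obs = C(16,7)·C(19,10)/C(35,17); sum pmf over tables with pmf ≤ p_obs
p-value (two-sided) = 0.73799
At α=0.05: p ≥ α → fail to reject H₀

reject H₀: no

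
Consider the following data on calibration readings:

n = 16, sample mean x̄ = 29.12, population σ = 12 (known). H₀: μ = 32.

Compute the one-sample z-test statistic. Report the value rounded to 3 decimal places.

test statistic = -0.960

SE = σ/√n = 12/√16 = 3.0000
z = (x̄−μ₀)/SE = (29.12−32)/3.0000 = -0.9600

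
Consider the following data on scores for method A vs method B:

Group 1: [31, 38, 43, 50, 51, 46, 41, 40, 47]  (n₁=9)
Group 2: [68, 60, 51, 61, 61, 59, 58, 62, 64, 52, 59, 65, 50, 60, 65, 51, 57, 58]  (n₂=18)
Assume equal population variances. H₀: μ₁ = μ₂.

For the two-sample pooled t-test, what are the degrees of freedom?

degrees of freedom = 25

df = n₁ + n₂ − 2 = 9 + 18 − 2 = 25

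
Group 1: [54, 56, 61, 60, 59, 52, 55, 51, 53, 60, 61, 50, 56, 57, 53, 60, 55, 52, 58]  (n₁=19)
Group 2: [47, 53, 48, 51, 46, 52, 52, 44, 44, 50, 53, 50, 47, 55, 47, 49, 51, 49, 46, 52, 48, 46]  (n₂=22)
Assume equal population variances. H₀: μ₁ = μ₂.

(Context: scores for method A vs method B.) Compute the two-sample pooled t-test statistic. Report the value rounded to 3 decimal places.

x̄₁=55.947, s₁=3.566, n₁=19
x̄₂=49.091, s₂=3.054, n₂=22
s_p² = [18·3.566² + 21·3.054²]/39 = 10.8914
SE = √(s_p²·(1/19+1/22)) = 1.0336
t = (55.947−49.091)/1.0336 = 6.6337
df = 39

test statistic = 6.634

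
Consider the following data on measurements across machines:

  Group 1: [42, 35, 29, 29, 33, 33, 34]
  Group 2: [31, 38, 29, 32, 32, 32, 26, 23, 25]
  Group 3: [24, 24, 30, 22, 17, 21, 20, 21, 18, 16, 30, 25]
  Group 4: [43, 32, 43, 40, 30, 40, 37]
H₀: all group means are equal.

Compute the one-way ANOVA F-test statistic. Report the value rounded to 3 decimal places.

Group means [33.57, 29.78, 22.33, 37.86], grand mean 29.600
SSB = Σnᵢ(x̄ᵢ−x̄)² = 1221.606; SSW = ΣΣ(x−x̄ᵢ)² = 668.794
MSB = 1221.606/3 = 407.2021; MSW = 668.794/31 = 21.5740
F = MSB/MSW = 18.8747
df = (3, 31)

test statistic = 18.875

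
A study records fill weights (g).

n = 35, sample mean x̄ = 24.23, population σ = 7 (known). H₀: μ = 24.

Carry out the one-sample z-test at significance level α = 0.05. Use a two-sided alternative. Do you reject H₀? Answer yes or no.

SE = σ/√n = 7/√35 = 1.1832
z = (x̄−μ₀)/SE = (24.23−24)/1.1832 = 0.1944
p-value (two-sided) = 0.84587
At α=0.05: p ≥ α → fail to reject H₀

reject H₀: no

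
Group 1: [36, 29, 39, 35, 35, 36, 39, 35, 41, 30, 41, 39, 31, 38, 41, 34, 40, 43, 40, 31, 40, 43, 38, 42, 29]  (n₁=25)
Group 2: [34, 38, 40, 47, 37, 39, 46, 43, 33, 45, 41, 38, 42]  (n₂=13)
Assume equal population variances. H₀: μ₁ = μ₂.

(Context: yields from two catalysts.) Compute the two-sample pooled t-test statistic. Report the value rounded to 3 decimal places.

test statistic = -2.167

x̄₁=37.000, s₁=4.368, n₁=25
x̄₂=40.231, s₂=4.343, n₂=13
s_p² = [24·4.368² + 12·4.343²]/36 = 19.0085
SE = √(s_p²·(1/25+1/13)) = 1.4908
t = (37.000−40.231)/1.4908 = -2.1671
df = 36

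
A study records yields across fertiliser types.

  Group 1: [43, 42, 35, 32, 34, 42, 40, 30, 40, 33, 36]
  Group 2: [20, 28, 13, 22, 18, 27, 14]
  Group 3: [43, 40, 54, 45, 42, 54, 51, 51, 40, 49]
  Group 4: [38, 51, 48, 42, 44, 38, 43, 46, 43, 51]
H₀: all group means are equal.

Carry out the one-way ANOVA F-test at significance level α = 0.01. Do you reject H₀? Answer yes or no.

reject H₀: yes

Group means [37.00, 20.29, 46.90, 44.40], grand mean 38.474
SSB = Σnᵢ(x̄ᵢ−x̄)² = 3400.745; SSW = ΣΣ(x−x̄ᵢ)² = 884.729
MSB = 3400.745/3 = 1133.5817; MSW = 884.729/34 = 26.0214
F = MSB/MSW = 43.5634
df = (3, 34)
p-value (upper-tail) = 0.00000
At α=0.01: p < α → reject H₀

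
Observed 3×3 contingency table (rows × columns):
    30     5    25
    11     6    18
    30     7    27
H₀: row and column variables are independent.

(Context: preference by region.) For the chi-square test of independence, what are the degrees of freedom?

degrees of freedom = 4

df = (r−1)(c−1) = (3−1)·(3−1) = 4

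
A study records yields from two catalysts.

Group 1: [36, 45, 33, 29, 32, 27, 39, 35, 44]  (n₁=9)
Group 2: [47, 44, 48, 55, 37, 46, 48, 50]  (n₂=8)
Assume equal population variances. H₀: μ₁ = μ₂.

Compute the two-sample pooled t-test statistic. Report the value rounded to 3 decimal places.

x̄₁=35.556, s₁=6.207, n₁=9
x̄₂=46.875, s₂=5.139, n₂=8
s_p² = [8·6.207² + 7·5.139²]/15 = 32.8731
SE = √(s_p²·(1/9+1/8)) = 2.7860
t = (35.556−46.875)/2.7860 = -4.0630
df = 15

test statistic = -4.063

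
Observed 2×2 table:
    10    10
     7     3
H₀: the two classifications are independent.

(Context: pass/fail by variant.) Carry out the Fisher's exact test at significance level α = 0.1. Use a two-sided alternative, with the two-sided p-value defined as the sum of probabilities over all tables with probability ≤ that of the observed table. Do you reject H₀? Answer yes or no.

Margins: r₁=20, r₂=10, c₁=17, c₂=13, n=30
p_obs = C(20,10)·C(10,7)/C(30,17); sum pmf over tables with pmf ≤ p_obs
p-value (two-sided) = 0.44041
At α=0.1: p ≥ α → fail to reject H₀

reject H₀: no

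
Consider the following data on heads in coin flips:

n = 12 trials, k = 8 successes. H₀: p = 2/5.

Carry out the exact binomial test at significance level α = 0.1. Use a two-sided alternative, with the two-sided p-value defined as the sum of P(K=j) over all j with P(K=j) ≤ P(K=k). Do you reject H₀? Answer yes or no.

reject H₀: yes

Exact binomial: n=12, k=8, p₀=2/5=0.4000
P(X=j) = C(n,j)·p₀^j·(1−p₀)^(n−j); p = Σ P(X=j) over j with P(X=j) ≤ P(X=8)
p-value (two-sided) = 0.07690
At α=0.1: p < α → reject H₀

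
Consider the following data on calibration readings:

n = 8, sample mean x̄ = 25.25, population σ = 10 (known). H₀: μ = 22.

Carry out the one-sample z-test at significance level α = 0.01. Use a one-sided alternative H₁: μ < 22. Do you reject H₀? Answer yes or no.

reject H₀: no

SE = σ/√n = 10/√8 = 3.5355
z = (x̄−μ₀)/SE = (25.25−22)/3.5355 = 0.9192
p-value (one-sided, H₁ less) = 0.82101
At α=0.01: p ≥ α → fail to reject H₀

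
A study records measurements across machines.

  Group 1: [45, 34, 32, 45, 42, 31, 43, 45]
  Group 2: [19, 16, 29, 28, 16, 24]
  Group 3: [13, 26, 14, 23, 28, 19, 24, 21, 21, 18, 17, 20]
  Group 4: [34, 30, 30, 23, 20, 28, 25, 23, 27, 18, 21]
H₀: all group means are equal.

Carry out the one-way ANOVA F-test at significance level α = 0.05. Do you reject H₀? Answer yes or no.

Group means [39.62, 22.00, 20.33, 25.36], grand mean 26.270
SSB = Σnᵢ(x̄ᵢ−x̄)² = 1968.210; SSW = ΣΣ(x−x̄ᵢ)² = 903.087
MSB = 1968.210/3 = 656.0701; MSW = 903.087/33 = 27.3663
F = MSB/MSW = 23.9737
df = (3, 33)
p-value (upper-tail) = 0.00000
At α=0.05: p < α → reject H₀

reject H₀: yes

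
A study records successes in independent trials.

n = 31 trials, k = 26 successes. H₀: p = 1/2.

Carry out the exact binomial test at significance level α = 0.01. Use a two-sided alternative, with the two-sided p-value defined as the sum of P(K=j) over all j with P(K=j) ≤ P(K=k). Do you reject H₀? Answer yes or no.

Exact binomial: n=31, k=26, p₀=1/2=0.5000
P(X=j) = C(n,j)·p₀^j·(1−p₀)^(n−j); p = Σ P(X=j) over j with P(X=j) ≤ P(X=26)
p-value (two-sided) = 0.00019
At α=0.01: p < α → reject H₀

reject H₀: yes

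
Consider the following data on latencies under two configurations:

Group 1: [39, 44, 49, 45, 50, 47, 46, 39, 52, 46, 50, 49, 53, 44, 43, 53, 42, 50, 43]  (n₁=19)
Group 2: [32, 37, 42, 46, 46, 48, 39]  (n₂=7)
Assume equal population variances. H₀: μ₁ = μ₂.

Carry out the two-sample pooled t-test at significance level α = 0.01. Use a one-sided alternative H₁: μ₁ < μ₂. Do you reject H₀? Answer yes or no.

x̄₁=46.526, s₁=4.325, n₁=19
x̄₂=41.429, s₂=5.769, n₂=7
s_p² = [18·4.325² + 6·5.769²]/24 = 22.3521
SE = √(s_p²·(1/19+1/7)) = 2.0904
t = (46.526−41.429)/2.0904 = 2.4387
df = 24
p-value (one-sided, H₁ less) = 0.98874
At α=0.01: p ≥ α → fail to reject H₀

reject H₀: no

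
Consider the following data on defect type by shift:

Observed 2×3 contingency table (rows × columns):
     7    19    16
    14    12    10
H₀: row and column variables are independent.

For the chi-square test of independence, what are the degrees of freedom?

degrees of freedom = 2

df = (r−1)(c−1) = (2−1)·(3−1) = 2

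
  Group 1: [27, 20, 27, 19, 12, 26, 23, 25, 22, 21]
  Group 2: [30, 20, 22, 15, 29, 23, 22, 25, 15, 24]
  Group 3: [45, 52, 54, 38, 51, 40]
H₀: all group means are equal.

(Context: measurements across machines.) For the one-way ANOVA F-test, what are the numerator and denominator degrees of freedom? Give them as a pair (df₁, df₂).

k = 3 groups, N = 26 total
df = (k−1, N−k) = (3−1, 26−3) = (2, 23)

degrees of freedom = [2, 23]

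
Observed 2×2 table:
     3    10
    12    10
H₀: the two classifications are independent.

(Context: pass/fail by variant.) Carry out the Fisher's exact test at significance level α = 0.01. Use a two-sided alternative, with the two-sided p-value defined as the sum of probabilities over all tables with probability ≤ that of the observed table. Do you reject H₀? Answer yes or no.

reject H₀: no

Margins: r₁=13, r₂=22, c₁=15, c₂=20, n=35
p_obs = C(13,3)·C(22,12)/C(35,15); sum pmf over tables with pmf ≤ p_obs
p-value (two-sided) = 0.08914
At α=0.01: p ≥ α → fail to reject H₀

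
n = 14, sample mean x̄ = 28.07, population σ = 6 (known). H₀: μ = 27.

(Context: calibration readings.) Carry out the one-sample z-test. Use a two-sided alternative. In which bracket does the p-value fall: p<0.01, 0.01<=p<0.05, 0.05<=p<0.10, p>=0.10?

p-value bracket: p>=0.10

SE = σ/√n = 6/√14 = 1.6036
z = (x̄−μ₀)/SE = (28.07−27)/1.6036 = 0.6673
p-value (two-sided) = 0.50460
→ bracket: p>=0.10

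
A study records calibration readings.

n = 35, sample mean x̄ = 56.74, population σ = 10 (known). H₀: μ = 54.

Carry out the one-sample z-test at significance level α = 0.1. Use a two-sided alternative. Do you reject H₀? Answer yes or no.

SE = σ/√n = 10/√35 = 1.6903
z = (x̄−μ₀)/SE = (56.74−54)/1.6903 = 1.6210
p-value (two-sided) = 0.10502
At α=0.1: p ≥ α → fail to reject H₀

reject H₀: no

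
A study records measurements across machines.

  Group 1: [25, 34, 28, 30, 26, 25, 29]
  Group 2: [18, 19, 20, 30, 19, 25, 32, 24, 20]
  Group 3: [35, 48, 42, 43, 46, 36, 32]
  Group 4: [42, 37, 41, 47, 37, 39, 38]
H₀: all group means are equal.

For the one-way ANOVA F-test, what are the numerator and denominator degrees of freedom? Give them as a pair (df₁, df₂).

degrees of freedom = [3, 26]

k = 4 groups, N = 30 total
df = (k−1, N−k) = (4−1, 30−4) = (3, 26)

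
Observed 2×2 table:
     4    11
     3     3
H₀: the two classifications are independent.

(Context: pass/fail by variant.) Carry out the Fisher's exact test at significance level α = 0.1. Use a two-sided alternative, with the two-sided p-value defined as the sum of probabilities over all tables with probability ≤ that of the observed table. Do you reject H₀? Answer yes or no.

Margins: r₁=15, r₂=6, c₁=7, c₂=14, n=21
p_obs = C(15,4)·C(6,3)/C(21,7); sum pmf over tables with pmf ≤ p_obs
p-value (two-sided) = 0.35436
At α=0.1: p ≥ α → fail to reject H₀

reject H₀: no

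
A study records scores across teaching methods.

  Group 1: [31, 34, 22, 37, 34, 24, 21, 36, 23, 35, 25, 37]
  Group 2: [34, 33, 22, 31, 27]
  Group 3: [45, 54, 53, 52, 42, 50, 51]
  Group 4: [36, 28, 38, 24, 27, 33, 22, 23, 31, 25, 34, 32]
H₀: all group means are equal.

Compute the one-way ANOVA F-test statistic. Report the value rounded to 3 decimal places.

Group means [29.92, 29.40, 49.57, 29.42], grand mean 33.500
SSB = Σnᵢ(x̄ᵢ−x̄)² = 2246.252; SSW = ΣΣ(x−x̄ᵢ)² = 974.748
MSB = 2246.252/3 = 748.7508; MSW = 974.748/32 = 30.4609
F = MSB/MSW = 24.5807
df = (3, 32)

test statistic = 24.581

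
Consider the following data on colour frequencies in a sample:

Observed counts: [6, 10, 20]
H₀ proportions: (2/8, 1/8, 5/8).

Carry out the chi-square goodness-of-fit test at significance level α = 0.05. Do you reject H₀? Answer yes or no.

reject H₀: yes

n = 36; E_i = n·p_i = [9.00, 4.50, 22.50]
χ² = (6−9.00)²/9.00 + (10−4.50)²/4.50 + (20−22.50)²/22.50 = 8.0000
df = 2
p-value (upper-tail) = 0.01832
At α=0.05: p < α → reject H₀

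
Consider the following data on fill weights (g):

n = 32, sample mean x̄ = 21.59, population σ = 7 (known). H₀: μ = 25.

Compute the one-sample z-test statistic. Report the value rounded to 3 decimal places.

SE = σ/√n = 7/√32 = 1.2374
z = (x̄−μ₀)/SE = (21.59−25)/1.2374 = -2.7557

test statistic = -2.756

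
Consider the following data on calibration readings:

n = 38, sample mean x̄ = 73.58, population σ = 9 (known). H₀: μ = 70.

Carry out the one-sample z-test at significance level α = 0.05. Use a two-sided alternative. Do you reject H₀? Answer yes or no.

reject H₀: yes

SE = σ/√n = 9/√38 = 1.4600
z = (x̄−μ₀)/SE = (73.58−70)/1.4600 = 2.4521
p-value (two-sided) = 0.01420
At α=0.05: p < α → reject H₀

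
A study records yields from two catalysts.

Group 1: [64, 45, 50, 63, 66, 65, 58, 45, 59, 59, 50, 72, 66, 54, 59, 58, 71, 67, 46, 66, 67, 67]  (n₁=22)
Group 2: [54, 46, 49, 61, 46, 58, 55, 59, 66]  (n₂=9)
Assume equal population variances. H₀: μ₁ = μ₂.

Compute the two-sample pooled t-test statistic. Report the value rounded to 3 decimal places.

x̄₁=59.864, s₁=8.345, n₁=22
x̄₂=54.889, s₂=6.900, n₂=9
s_p² = [21·8.345² + 8·6.900²]/29 = 63.5683
SE = √(s_p²·(1/22+1/9)) = 3.1548
t = (59.864−54.889)/3.1548 = 1.5769
df = 29

test statistic = 1.577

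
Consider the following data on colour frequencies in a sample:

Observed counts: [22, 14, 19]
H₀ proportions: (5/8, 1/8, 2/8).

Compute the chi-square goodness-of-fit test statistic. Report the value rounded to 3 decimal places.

test statistic = 13.844

n = 55; E_i = n·p_i = [34.38, 6.88, 13.75]
χ² = (22−34.38)²/34.38 + (14−6.88)²/6.88 + (19−13.75)²/13.75 = 13.8436
df = 2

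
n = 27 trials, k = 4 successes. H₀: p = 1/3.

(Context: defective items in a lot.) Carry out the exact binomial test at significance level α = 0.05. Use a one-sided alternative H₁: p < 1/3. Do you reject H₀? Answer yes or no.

Exact binomial: n=27, k=4, p₀=1/3=0.3333
P(X≤4) from Σ C(n,i)·p₀^i·(1−p₀)^(n−i)
p-value (one-sided, H₁ less) = 0.02754
At α=0.05: p < α → reject H₀

reject H₀: yes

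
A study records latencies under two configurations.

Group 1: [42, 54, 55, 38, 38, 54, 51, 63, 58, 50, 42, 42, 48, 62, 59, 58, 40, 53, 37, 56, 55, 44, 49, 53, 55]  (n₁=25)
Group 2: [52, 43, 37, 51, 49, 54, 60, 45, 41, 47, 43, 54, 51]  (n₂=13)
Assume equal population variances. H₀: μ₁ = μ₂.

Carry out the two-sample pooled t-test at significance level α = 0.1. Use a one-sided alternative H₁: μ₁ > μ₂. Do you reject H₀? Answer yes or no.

x̄₁=50.240, s₁=7.833, n₁=25
x̄₂=48.231, s₂=6.327, n₂=13
s_p² = [24·7.833² + 12·6.327²]/36 = 54.2463
SE = √(s_p²·(1/25+1/13)) = 2.5185
t = (50.240−48.231)/2.5185 = 0.7978
df = 36
p-value (one-sided, H₁ greater) = 0.21511
At α=0.1: p ≥ α → fail to reject H₀

reject H₀: no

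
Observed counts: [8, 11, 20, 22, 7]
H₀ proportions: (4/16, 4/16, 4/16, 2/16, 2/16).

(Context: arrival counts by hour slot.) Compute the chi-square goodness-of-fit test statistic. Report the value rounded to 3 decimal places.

n = 68; E_i = n·p_i = [17.00, 17.00, 17.00, 8.50, 8.50]
χ² = (8−17.00)²/17.00 + (11−17.00)²/17.00 + (20−17.00)²/17.00 + (22−8.50)²/8.50 + (7−8.50)²/8.50 = 29.1176
df = 4

test statistic = 29.118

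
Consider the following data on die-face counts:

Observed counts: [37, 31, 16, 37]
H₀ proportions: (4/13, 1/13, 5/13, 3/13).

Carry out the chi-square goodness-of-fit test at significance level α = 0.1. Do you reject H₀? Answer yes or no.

reject H₀: yes

n = 121; E_i = n·p_i = [37.23, 9.31, 46.54, 27.92]
χ² = (37−37.23)²/37.23 + (31−9.31)²/9.31 + (16−46.54)²/46.54 + (37−27.92)²/27.92 = 73.5470
df = 3
p-value (upper-tail) = 0.00000
At α=0.1: p < α → reject H₀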